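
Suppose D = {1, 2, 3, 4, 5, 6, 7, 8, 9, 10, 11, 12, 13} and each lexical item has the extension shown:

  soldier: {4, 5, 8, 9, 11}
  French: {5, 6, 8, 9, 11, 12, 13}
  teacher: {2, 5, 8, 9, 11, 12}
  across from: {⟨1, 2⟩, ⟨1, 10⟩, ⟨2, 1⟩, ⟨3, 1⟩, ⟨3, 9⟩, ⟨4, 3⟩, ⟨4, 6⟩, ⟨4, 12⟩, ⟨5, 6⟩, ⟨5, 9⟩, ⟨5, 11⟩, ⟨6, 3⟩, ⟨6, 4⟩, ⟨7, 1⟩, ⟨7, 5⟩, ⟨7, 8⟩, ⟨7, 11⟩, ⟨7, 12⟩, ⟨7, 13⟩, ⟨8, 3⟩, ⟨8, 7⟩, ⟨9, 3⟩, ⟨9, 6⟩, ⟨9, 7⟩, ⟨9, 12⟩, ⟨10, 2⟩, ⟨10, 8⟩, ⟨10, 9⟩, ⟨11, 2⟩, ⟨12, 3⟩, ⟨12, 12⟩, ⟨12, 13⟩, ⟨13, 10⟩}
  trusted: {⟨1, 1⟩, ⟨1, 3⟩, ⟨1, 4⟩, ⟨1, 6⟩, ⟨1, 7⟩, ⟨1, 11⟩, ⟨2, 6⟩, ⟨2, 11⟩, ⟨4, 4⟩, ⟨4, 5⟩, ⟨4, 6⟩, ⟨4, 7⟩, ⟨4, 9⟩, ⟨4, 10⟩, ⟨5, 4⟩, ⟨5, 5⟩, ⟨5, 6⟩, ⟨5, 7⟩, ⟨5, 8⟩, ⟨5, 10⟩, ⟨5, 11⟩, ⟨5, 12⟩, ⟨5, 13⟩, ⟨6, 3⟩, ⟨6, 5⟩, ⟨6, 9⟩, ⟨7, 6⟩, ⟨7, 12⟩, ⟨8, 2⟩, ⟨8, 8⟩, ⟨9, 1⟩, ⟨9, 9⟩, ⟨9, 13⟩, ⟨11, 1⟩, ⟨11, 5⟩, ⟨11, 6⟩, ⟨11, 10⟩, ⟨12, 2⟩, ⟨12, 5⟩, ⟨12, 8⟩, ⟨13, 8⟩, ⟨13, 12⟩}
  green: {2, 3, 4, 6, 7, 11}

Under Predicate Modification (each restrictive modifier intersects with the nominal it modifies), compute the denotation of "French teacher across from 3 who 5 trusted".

{8, 12}

⟦across from 3⟧ = {x : ⟨x, 3⟩ ∈ ⟦across from⟧} = {4, 6, 8, 9, 12}
⟦who 5 trusted⟧ = {x : ⟨5, x⟩ ∈ ⟦trusted⟧} = {4, 5, 6, 7, 8, 10, 11, 12, 13}
⟦teacher⟧ = {2, 5, 8, 9, 11, 12}
… ∩ ⟦across from 3⟧ = {2, 5, 8, 9, 11, 12} ∩ {4, 6, 8, 9, 12} = {8, 9, 12}
… ∩ ⟦who 5 trusted⟧ = {8, 9, 12} ∩ {4, 5, 6, 7, 8, 10, 11, 12, 13} = {8, 12}
… ∩ ⟦French⟧ = {8, 12} ∩ {5, 6, 8, 9, 11, 12, 13} = {8, 12}
So ⟦French teacher across from 3 who 5 trusted⟧ = {8, 12}.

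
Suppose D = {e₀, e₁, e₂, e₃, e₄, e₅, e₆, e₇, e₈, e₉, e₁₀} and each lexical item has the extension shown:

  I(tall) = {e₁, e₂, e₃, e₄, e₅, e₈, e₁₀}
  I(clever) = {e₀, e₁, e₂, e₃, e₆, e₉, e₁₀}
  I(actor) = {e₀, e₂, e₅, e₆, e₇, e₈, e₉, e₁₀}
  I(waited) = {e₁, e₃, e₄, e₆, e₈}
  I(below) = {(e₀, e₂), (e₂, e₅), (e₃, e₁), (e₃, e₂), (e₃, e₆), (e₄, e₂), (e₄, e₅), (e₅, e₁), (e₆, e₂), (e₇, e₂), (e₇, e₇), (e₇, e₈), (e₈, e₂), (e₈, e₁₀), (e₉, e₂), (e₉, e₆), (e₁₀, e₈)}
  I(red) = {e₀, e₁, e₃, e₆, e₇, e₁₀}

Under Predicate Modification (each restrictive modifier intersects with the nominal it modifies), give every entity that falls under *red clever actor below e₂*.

{e₀, e₆}

⟦below e₂⟧ = {x : ⟨x, e₂⟩ ∈ ⟦below⟧} = {e₀, e₃, e₄, e₆, e₇, e₈, e₉}
⟦actor⟧ = {e₀, e₂, e₅, e₆, e₇, e₈, e₉, e₁₀}
… ∩ ⟦below e₂⟧ = {e₀, e₂, e₅, e₆, e₇, e₈, e₉, e₁₀} ∩ {e₀, e₃, e₄, e₆, e₇, e₈, e₉} = {e₀, e₆, e₇, e₈, e₉}
… ∩ ⟦red⟧ = {e₀, e₆, e₇, e₈, e₉} ∩ {e₀, e₁, e₃, e₆, e₇, e₁₀} = {e₀, e₆, e₇}
… ∩ ⟦clever⟧ = {e₀, e₆, e₇} ∩ {e₀, e₁, e₂, e₃, e₆, e₉, e₁₀} = {e₀, e₆}
So ⟦red clever actor below e₂⟧ = {e₀, e₆}.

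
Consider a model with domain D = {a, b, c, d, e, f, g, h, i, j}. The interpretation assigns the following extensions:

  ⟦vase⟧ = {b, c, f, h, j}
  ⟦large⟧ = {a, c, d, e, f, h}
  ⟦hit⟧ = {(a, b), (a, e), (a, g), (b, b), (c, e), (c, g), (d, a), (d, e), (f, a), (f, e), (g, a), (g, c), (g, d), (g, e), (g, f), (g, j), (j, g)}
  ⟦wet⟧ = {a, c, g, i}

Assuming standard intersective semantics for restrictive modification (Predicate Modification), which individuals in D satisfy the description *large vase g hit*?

{c, f}

⟦g hit⟧ = {x : ⟨g, x⟩ ∈ ⟦hit⟧} = {a, c, d, e, f, j}
⟦vase⟧ = {b, c, f, h, j}
… ∩ ⟦g hit⟧ = {b, c, f, h, j} ∩ {a, c, d, e, f, j} = {c, f, j}
… ∩ ⟦large⟧ = {c, f, j} ∩ {a, c, d, e, f, h} = {c, f}
So ⟦large vase g hit⟧ = {c, f}.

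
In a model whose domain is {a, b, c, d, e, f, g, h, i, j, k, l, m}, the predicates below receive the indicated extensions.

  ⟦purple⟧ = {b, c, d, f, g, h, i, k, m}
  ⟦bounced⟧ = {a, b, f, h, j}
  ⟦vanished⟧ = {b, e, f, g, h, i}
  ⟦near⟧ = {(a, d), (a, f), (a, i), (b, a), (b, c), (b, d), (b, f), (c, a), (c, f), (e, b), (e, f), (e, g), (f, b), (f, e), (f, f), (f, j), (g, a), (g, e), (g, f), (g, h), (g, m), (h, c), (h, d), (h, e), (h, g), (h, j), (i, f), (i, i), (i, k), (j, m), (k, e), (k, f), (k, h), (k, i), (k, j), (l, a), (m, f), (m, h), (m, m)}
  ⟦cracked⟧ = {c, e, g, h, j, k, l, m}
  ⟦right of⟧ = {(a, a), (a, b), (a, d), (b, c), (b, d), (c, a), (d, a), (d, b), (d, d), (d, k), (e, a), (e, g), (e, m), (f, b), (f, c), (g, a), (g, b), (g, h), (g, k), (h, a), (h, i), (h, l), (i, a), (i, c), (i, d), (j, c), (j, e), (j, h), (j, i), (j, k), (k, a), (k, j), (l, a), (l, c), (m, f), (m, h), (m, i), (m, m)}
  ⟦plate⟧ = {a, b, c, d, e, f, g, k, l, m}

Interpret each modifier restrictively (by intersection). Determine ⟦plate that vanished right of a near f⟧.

⟦that vanished⟧ = ⟦vanished⟧ = {b, e, f, g, h, i}
⟦right of a⟧ = {x : ⟨x, a⟩ ∈ ⟦right of⟧} = {a, c, d, e, g, h, i, k, l}
⟦near f⟧ = {x : ⟨x, f⟩ ∈ ⟦near⟧} = {a, b, c, e, f, g, i, k, m}
⟦plate⟧ = {a, b, c, d, e, f, g, k, l, m}
… ∩ ⟦that vanished⟧ = {a, b, c, d, e, f, g, k, l, m} ∩ {b, e, f, g, h, i} = {b, e, f, g}
… ∩ ⟦right of a⟧ = {b, e, f, g} ∩ {a, c, d, e, g, h, i, k, l} = {e, g}
… ∩ ⟦near f⟧ = {e, g} ∩ {a, b, c, e, f, g, i, k, m} = {e, g}
So ⟦plate that vanished right of a near f⟧ = {e, g}.

{e, g}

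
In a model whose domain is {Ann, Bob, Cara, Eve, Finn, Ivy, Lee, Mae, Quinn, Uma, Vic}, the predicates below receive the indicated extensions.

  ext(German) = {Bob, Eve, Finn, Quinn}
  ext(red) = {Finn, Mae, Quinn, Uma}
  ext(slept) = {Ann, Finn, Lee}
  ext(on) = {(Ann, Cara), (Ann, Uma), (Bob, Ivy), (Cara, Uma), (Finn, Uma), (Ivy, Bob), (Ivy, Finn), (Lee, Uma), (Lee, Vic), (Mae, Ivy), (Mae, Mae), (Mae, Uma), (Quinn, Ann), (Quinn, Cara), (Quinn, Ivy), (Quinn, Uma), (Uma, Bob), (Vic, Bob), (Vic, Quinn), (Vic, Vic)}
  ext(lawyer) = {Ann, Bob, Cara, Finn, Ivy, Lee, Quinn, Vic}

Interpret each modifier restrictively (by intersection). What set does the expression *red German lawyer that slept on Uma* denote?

⟦that slept⟧ = ⟦slept⟧ = {Ann, Finn, Lee}
⟦on Uma⟧ = {x : ⟨x, Uma⟩ ∈ ⟦on⟧} = {Ann, Cara, Finn, Lee, Mae, Quinn}
⟦lawyer⟧ = {Ann, Bob, Cara, Finn, Ivy, Lee, Quinn, Vic}
… ∩ ⟦that slept⟧ = {Ann, Bob, Cara, Finn, Ivy, Lee, Quinn, Vic} ∩ {Ann, Finn, Lee} = {Ann, Finn, Lee}
… ∩ ⟦on Uma⟧ = {Ann, Finn, Lee} ∩ {Ann, Cara, Finn, Lee, Mae, Quinn} = {Ann, Finn, Lee}
… ∩ ⟦red⟧ = {Ann, Finn, Lee} ∩ {Finn, Mae, Quinn, Uma} = {Finn}
… ∩ ⟦German⟧ = {Finn} ∩ {Bob, Eve, Finn, Quinn} = {Finn}
So ⟦red German lawyer that slept on Uma⟧ = {Finn}.

{Finn}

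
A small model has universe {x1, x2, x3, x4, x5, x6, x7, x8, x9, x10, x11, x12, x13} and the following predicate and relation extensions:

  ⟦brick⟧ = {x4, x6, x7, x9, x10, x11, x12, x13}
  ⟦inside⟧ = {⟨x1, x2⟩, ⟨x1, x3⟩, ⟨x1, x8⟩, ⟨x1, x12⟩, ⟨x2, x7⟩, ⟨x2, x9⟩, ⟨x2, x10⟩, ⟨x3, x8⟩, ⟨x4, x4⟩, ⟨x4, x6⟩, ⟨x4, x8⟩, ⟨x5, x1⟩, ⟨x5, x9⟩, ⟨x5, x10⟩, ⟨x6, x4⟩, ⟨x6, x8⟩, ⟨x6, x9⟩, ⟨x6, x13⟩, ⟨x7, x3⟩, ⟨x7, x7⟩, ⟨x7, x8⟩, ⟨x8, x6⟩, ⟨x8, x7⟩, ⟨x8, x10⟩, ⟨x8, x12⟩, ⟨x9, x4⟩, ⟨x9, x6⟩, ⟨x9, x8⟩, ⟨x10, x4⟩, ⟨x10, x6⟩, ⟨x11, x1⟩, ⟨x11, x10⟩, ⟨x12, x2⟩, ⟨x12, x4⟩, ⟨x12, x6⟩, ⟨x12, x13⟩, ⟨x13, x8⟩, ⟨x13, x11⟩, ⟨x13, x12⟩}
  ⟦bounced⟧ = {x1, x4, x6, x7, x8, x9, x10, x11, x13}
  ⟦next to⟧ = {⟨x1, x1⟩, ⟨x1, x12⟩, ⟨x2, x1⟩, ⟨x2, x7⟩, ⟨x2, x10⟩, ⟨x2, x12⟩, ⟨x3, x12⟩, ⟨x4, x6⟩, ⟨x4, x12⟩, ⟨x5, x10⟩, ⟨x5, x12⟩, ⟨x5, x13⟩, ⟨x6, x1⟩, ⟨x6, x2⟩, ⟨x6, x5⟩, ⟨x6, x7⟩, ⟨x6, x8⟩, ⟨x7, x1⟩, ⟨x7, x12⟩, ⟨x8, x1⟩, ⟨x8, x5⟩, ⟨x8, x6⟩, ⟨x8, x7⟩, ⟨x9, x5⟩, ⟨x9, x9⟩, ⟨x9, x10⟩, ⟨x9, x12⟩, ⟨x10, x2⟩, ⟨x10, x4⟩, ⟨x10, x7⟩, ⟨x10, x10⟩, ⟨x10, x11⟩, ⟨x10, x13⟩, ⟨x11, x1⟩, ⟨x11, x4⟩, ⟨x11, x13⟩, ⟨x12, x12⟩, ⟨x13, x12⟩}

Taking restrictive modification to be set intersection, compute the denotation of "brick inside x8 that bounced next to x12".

{x4, x7, x9, x13}

⟦inside x8⟧ = {x : ⟨x, x8⟩ ∈ ⟦inside⟧} = {x1, x3, x4, x6, x7, x9, x13}
⟦that bounced⟧ = ⟦bounced⟧ = {x1, x4, x6, x7, x8, x9, x10, x11, x13}
⟦next to x12⟧ = {x : ⟨x, x12⟩ ∈ ⟦next to⟧} = {x1, x2, x3, x4, x5, x7, x9, x12, x13}
⟦brick⟧ = {x4, x6, x7, x9, x10, x11, x12, x13}
… ∩ ⟦inside x8⟧ = {x4, x6, x7, x9, x10, x11, x12, x13} ∩ {x1, x3, x4, x6, x7, x9, x13} = {x4, x6, x7, x9, x13}
… ∩ ⟦that bounced⟧ = {x4, x6, x7, x9, x13} ∩ {x1, x4, x6, x7, x8, x9, x10, x11, x13} = {x4, x6, x7, x9, x13}
… ∩ ⟦next to x12⟧ = {x4, x6, x7, x9, x13} ∩ {x1, x2, x3, x4, x5, x7, x9, x12, x13} = {x4, x7, x9, x13}
So ⟦brick inside x8 that bounced next to x12⟧ = {x4, x7, x9, x13}.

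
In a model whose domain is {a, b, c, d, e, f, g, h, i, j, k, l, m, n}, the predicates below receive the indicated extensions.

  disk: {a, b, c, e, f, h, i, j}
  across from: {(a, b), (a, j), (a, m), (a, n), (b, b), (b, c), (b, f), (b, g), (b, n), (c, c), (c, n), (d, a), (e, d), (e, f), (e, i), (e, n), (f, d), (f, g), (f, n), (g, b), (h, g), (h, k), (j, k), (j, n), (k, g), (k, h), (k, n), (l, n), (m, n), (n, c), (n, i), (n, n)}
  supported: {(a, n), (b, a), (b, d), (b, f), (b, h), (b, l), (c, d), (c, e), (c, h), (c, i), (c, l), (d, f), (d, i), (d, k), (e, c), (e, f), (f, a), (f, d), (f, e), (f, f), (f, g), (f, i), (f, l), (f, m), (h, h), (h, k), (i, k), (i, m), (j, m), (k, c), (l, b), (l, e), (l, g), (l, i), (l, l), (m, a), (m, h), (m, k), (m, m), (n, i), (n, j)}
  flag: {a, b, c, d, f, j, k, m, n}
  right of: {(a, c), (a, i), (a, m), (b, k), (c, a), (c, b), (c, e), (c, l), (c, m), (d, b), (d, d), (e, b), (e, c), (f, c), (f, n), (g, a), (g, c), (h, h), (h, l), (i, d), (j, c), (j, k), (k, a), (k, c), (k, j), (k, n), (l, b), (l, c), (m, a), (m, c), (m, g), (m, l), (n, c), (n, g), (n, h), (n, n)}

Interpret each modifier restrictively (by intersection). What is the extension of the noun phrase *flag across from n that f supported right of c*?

⟦across from n⟧ = {x : ⟨x, n⟩ ∈ ⟦across from⟧} = {a, b, c, e, f, j, k, l, m, n}
⟦that f supported⟧ = {x : ⟨f, x⟩ ∈ ⟦supported⟧} = {a, d, e, f, g, i, l, m}
⟦right of c⟧ = {x : ⟨x, c⟩ ∈ ⟦right of⟧} = {a, e, f, g, j, k, l, m, n}
⟦flag⟧ = {a, b, c, d, f, j, k, m, n}
… ∩ ⟦across from n⟧ = {a, b, c, d, f, j, k, m, n} ∩ {a, b, c, e, f, j, k, l, m, n} = {a, b, c, f, j, k, m, n}
… ∩ ⟦that f supported⟧ = {a, b, c, f, j, k, m, n} ∩ {a, d, e, f, g, i, l, m} = {a, f, m}
… ∩ ⟦right of c⟧ = {a, f, m} ∩ {a, e, f, g, j, k, l, m, n} = {a, f, m}
So ⟦flag across from n that f supported right of c⟧ = {a, f, m}.

{a, f, m}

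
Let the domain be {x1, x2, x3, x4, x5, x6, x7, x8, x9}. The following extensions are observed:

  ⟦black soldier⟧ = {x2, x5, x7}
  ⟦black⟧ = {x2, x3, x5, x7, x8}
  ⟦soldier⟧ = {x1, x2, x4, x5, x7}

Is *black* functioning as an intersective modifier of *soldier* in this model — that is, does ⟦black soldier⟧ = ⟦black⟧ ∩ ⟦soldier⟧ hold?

⟦black⟧ ∩ ⟦soldier⟧ = {x2, x3, x5, x7, x8} ∩ {x1, x2, x4, x5, x7} = {x2, x5, x7}
Observed ⟦black soldier⟧ = {x2, x5, x7}.
These coincide, so the modifier is intersective here.

yes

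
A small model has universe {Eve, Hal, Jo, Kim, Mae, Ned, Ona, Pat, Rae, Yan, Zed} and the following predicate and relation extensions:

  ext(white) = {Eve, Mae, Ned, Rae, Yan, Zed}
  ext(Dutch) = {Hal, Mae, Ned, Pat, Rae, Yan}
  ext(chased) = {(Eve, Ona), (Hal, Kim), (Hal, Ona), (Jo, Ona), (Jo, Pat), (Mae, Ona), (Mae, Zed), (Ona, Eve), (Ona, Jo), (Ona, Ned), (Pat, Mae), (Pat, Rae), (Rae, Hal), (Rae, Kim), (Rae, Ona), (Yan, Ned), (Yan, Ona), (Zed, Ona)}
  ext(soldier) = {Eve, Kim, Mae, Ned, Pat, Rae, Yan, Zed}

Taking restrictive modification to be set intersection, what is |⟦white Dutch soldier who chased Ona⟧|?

3

⟦who chased Ona⟧ = {x : ⟨x, Ona⟩ ∈ ⟦chased⟧} = {Eve, Hal, Jo, Mae, Rae, Yan, Zed}
⟦soldier⟧ = {Eve, Kim, Mae, Ned, Pat, Rae, Yan, Zed}
… ∩ ⟦who chased Ona⟧ = {Eve, Kim, Mae, Ned, Pat, Rae, Yan, Zed} ∩ {Eve, Hal, Jo, Mae, Rae, Yan, Zed} = {Eve, Mae, Rae, Yan, Zed}
… ∩ ⟦white⟧ = {Eve, Mae, Rae, Yan, Zed} ∩ {Eve, Mae, Ned, Rae, Yan, Zed} = {Eve, Mae, Rae, Yan, Zed}
… ∩ ⟦Dutch⟧ = {Eve, Mae, Rae, Yan, Zed} ∩ {Hal, Mae, Ned, Pat, Rae, Yan} = {Mae, Rae, Yan}
⟦white Dutch soldier who chased Ona⟧ = {Mae, Rae, Yan}, so the cardinality is 3.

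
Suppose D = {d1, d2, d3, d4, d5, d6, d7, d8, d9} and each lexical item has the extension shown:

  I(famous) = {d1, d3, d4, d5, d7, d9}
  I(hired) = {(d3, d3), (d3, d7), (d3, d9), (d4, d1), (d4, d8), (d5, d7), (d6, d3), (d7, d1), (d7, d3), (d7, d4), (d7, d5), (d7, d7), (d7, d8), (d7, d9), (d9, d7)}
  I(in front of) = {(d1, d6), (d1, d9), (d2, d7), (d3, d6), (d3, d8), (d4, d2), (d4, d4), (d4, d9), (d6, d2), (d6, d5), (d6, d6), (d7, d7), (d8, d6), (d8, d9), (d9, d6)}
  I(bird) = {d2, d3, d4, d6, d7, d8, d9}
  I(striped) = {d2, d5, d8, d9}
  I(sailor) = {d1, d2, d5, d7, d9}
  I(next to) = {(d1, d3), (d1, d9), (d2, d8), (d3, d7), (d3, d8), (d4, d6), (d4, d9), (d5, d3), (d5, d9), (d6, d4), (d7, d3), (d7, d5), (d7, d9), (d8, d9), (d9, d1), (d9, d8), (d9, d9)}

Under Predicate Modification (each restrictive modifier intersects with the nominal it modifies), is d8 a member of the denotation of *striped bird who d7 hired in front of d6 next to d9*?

⟦who d7 hired⟧ = {x : ⟨d7, x⟩ ∈ ⟦hired⟧} = {d1, d3, d4, d5, d7, d8, d9}
⟦in front of d6⟧ = {x : ⟨x, d6⟩ ∈ ⟦in front of⟧} = {d1, d3, d6, d8, d9}
⟦next to d9⟧ = {x : ⟨x, d9⟩ ∈ ⟦next to⟧} = {d1, d4, d5, d7, d8, d9}
⟦bird⟧ = {d2, d3, d4, d6, d7, d8, d9}
… ∩ ⟦who d7 hired⟧ = {d2, d3, d4, d6, d7, d8, d9} ∩ {d1, d3, d4, d5, d7, d8, d9} = {d3, d4, d7, d8, d9}
… ∩ ⟦in front of d6⟧ = {d3, d4, d7, d8, d9} ∩ {d1, d3, d6, d8, d9} = {d3, d8, d9}
… ∩ ⟦next to d9⟧ = {d3, d8, d9} ∩ {d1, d4, d5, d7, d8, d9} = {d8, d9}
… ∩ ⟦striped⟧ = {d8, d9} ∩ {d2, d5, d8, d9} = {d8, d9}
⟦striped bird who d7 hired in front of d6 next to d9⟧ = {d8, d9}; d8 ∈ this set.

yes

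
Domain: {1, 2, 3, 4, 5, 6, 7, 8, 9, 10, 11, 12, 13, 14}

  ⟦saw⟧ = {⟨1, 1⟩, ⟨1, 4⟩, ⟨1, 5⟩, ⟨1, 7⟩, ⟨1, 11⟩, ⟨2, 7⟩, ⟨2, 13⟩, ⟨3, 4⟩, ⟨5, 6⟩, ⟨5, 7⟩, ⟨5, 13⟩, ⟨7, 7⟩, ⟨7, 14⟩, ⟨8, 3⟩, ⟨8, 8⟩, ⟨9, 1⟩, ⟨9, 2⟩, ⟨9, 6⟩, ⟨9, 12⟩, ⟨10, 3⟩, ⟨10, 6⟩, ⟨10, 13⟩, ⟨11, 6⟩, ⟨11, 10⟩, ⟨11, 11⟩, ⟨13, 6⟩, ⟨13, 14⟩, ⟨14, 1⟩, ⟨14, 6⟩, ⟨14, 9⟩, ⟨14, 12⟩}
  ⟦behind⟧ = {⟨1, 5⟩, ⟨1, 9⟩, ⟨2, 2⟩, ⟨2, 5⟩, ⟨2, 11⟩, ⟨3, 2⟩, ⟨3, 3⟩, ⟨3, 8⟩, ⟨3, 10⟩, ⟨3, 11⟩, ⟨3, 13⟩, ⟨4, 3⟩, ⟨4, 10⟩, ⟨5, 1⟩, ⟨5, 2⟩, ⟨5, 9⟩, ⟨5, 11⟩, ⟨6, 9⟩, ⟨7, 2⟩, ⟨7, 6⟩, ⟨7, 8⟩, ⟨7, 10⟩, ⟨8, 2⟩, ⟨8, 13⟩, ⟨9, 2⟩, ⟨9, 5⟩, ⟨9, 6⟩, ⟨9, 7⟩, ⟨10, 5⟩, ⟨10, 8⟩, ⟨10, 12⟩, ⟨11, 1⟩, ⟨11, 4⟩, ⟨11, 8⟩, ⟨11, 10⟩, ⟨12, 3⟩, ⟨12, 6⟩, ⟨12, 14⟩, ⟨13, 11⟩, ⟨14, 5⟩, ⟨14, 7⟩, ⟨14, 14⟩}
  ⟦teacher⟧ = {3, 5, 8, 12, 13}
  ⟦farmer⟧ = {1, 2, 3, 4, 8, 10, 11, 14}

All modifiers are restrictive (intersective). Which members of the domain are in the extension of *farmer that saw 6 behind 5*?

⟦that saw 6⟧ = {x : ⟨x, 6⟩ ∈ ⟦saw⟧} = {5, 9, 10, 11, 13, 14}
⟦behind 5⟧ = {x : ⟨x, 5⟩ ∈ ⟦behind⟧} = {1, 2, 9, 10, 14}
⟦farmer⟧ = {1, 2, 3, 4, 8, 10, 11, 14}
… ∩ ⟦that saw 6⟧ = {1, 2, 3, 4, 8, 10, 11, 14} ∩ {5, 9, 10, 11, 13, 14} = {10, 11, 14}
… ∩ ⟦behind 5⟧ = {10, 11, 14} ∩ {1, 2, 9, 10, 14} = {10, 14}
So ⟦farmer that saw 6 behind 5⟧ = {10, 14}.

{10, 14}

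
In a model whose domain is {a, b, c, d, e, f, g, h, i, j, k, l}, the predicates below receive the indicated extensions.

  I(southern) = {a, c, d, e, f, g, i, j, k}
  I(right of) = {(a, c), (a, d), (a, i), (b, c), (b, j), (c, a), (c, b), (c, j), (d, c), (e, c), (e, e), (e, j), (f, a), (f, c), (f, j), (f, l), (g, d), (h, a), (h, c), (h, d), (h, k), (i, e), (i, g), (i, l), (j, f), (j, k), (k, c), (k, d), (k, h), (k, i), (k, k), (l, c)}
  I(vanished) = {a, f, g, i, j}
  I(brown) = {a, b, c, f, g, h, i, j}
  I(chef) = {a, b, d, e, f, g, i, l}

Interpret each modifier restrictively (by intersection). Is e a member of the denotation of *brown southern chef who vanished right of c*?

⟦who vanished⟧ = ⟦vanished⟧ = {a, f, g, i, j}
⟦right of c⟧ = {x : ⟨x, c⟩ ∈ ⟦right of⟧} = {a, b, d, e, f, h, k, l}
⟦chef⟧ = {a, b, d, e, f, g, i, l}
… ∩ ⟦who vanished⟧ = {a, b, d, e, f, g, i, l} ∩ {a, f, g, i, j} = {a, f, g, i}
… ∩ ⟦right of c⟧ = {a, f, g, i} ∩ {a, b, d, e, f, h, k, l} = {a, f}
… ∩ ⟦brown⟧ = {a, f} ∩ {a, b, c, f, g, h, i, j} = {a, f}
… ∩ ⟦southern⟧ = {a, f} ∩ {a, c, d, e, f, g, i, j, k} = {a, f}
⟦brown southern chef who vanished right of c⟧ = {a, f}; e ∉ this set.

no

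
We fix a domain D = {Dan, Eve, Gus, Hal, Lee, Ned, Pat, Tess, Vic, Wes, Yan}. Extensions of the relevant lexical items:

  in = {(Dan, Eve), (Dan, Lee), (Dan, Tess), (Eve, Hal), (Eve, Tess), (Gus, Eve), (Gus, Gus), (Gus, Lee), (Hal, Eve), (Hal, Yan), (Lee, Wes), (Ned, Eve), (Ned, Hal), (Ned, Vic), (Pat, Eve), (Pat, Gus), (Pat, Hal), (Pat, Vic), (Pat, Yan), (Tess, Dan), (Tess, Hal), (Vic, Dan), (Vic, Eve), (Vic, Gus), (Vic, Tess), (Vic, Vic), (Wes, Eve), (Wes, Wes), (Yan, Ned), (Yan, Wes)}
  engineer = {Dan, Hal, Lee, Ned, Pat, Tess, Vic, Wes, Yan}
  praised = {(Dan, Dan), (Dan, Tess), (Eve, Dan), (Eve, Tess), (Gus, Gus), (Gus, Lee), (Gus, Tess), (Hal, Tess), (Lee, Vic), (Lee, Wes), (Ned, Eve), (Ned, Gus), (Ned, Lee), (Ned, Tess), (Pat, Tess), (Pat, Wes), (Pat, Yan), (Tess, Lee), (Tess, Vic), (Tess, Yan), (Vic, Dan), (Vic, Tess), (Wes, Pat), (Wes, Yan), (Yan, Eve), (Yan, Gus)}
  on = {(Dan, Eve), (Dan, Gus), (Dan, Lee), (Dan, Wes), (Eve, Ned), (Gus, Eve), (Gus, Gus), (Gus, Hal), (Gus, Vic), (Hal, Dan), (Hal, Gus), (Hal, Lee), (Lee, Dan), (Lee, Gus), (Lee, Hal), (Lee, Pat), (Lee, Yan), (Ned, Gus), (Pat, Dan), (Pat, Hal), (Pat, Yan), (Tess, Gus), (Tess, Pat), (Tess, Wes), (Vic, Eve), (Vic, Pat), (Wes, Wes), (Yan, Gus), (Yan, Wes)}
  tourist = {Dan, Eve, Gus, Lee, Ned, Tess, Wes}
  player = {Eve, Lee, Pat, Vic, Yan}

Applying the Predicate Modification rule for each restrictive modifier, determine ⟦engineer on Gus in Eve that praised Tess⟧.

⟦on Gus⟧ = {x : ⟨x, Gus⟩ ∈ ⟦on⟧} = {Dan, Gus, Hal, Lee, Ned, Tess, Yan}
⟦in Eve⟧ = {x : ⟨x, Eve⟩ ∈ ⟦in⟧} = {Dan, Gus, Hal, Ned, Pat, Vic, Wes}
⟦that praised Tess⟧ = {x : ⟨x, Tess⟩ ∈ ⟦praised⟧} = {Dan, Eve, Gus, Hal, Ned, Pat, Vic}
⟦engineer⟧ = {Dan, Hal, Lee, Ned, Pat, Tess, Vic, Wes, Yan}
… ∩ ⟦on Gus⟧ = {Dan, Hal, Lee, Ned, Pat, Tess, Vic, Wes, Yan} ∩ {Dan, Gus, Hal, Lee, Ned, Tess, Yan} = {Dan, Hal, Lee, Ned, Tess, Yan}
… ∩ ⟦in Eve⟧ = {Dan, Hal, Lee, Ned, Tess, Yan} ∩ {Dan, Gus, Hal, Ned, Pat, Vic, Wes} = {Dan, Hal, Ned}
… ∩ ⟦that praised Tess⟧ = {Dan, Hal, Ned} ∩ {Dan, Eve, Gus, Hal, Ned, Pat, Vic} = {Dan, Hal, Ned}
So ⟦engineer on Gus in Eve that praised Tess⟧ = {Dan, Hal, Ned}.

{Dan, Hal, Ned}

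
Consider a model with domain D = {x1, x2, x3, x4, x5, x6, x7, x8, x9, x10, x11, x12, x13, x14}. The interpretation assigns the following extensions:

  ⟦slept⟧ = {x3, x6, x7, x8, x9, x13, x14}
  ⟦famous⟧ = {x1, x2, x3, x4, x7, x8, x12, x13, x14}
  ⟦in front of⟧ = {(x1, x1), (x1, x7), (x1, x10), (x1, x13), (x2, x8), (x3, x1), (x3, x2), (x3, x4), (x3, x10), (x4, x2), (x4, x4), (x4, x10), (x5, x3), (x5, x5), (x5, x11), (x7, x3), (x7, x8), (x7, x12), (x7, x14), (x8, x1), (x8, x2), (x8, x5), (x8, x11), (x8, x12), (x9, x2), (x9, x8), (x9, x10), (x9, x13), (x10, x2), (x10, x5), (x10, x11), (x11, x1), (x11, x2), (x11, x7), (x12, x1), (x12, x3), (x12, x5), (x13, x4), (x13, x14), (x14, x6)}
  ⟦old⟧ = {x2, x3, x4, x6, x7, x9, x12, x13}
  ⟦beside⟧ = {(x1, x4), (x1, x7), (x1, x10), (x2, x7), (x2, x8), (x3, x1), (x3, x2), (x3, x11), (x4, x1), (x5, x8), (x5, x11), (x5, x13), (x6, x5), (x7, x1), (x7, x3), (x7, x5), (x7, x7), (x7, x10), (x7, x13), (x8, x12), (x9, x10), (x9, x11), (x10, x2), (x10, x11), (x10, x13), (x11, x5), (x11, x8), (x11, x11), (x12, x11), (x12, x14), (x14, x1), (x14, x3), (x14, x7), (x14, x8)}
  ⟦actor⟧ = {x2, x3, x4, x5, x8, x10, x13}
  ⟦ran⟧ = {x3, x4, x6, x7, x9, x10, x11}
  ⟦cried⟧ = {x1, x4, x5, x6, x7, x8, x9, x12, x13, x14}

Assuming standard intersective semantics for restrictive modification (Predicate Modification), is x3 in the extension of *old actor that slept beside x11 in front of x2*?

⟦that slept⟧ = ⟦slept⟧ = {x3, x6, x7, x8, x9, x13, x14}
⟦beside x11⟧ = {x : ⟨x, x11⟩ ∈ ⟦beside⟧} = {x3, x5, x9, x10, x11, x12}
⟦in front of x2⟧ = {x : ⟨x, x2⟩ ∈ ⟦in front of⟧} = {x3, x4, x8, x9, x10, x11}
⟦actor⟧ = {x2, x3, x4, x5, x8, x10, x13}
… ∩ ⟦that slept⟧ = {x2, x3, x4, x5, x8, x10, x13} ∩ {x3, x6, x7, x8, x9, x13, x14} = {x3, x8, x13}
… ∩ ⟦beside x11⟧ = {x3, x8, x13} ∩ {x3, x5, x9, x10, x11, x12} = {x3}
… ∩ ⟦in front of x2⟧ = {x3} ∩ {x3, x4, x8, x9, x10, x11} = {x3}
… ∩ ⟦old⟧ = {x3} ∩ {x2, x3, x4, x6, x7, x9, x12, x13} = {x3}
⟦old actor that slept beside x11 in front of x2⟧ = {x3}; x3 ∈ this set.

yes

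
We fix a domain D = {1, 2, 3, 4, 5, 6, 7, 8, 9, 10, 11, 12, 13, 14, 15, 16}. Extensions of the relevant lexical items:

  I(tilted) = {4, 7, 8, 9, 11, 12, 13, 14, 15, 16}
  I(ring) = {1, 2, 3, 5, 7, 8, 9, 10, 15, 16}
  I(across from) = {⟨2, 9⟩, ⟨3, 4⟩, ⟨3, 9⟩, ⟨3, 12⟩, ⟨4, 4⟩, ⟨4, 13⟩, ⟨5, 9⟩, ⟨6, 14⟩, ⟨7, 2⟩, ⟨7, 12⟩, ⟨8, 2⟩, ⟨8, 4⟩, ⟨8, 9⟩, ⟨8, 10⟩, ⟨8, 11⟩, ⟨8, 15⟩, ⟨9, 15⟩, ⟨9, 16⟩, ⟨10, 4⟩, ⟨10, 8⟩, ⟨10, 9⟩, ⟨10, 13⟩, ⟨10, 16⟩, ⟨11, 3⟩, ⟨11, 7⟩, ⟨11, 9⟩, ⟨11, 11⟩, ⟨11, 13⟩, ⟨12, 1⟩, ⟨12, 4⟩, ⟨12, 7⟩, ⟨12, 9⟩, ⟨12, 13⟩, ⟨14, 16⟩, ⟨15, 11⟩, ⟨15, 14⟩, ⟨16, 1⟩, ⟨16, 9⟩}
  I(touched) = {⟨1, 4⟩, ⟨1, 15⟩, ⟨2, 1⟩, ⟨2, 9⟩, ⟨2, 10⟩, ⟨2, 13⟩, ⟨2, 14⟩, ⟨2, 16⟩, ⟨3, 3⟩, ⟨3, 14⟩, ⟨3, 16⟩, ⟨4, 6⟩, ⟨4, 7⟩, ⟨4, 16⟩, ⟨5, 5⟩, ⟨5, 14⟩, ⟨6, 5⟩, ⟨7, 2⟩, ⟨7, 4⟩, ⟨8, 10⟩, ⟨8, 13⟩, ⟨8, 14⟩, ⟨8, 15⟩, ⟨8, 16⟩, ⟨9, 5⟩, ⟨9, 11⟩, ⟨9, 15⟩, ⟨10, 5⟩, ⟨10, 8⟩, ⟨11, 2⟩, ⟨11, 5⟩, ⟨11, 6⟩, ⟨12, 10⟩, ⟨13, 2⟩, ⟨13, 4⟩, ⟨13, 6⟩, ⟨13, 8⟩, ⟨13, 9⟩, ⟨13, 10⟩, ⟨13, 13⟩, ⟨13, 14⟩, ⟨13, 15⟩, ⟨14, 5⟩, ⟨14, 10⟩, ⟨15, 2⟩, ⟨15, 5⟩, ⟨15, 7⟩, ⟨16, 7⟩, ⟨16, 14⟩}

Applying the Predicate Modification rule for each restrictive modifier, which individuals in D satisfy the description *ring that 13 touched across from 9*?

{2, 8, 10}

⟦that 13 touched⟧ = {x : ⟨13, x⟩ ∈ ⟦touched⟧} = {2, 4, 6, 8, 9, 10, 13, 14, 15}
⟦across from 9⟧ = {x : ⟨x, 9⟩ ∈ ⟦across from⟧} = {2, 3, 5, 8, 10, 11, 12, 16}
⟦ring⟧ = {1, 2, 3, 5, 7, 8, 9, 10, 15, 16}
… ∩ ⟦that 13 touched⟧ = {1, 2, 3, 5, 7, 8, 9, 10, 15, 16} ∩ {2, 4, 6, 8, 9, 10, 13, 14, 15} = {2, 8, 9, 10, 15}
… ∩ ⟦across from 9⟧ = {2, 8, 9, 10, 15} ∩ {2, 3, 5, 8, 10, 11, 12, 16} = {2, 8, 10}
So ⟦ring that 13 touched across from 9⟧ = {2, 8, 10}.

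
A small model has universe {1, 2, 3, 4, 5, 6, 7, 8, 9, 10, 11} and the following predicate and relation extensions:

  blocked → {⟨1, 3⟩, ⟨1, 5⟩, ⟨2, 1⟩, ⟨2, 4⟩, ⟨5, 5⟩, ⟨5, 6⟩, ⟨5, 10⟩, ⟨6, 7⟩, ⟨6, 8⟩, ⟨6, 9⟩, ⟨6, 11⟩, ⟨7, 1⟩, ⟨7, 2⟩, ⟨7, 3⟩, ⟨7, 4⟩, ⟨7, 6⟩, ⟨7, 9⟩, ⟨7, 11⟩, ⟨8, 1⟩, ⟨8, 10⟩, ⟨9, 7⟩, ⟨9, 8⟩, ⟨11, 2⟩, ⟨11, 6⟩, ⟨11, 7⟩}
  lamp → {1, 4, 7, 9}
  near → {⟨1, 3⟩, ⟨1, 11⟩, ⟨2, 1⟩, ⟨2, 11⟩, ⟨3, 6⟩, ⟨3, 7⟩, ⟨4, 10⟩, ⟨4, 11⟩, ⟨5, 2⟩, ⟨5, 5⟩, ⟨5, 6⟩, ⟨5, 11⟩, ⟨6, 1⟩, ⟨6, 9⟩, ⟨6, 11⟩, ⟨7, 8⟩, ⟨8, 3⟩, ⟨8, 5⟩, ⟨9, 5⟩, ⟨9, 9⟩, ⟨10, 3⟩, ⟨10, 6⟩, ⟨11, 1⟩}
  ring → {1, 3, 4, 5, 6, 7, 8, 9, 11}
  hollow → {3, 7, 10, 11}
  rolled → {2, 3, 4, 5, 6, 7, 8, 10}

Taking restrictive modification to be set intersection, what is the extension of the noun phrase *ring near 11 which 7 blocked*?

⟦near 11⟧ = {x : ⟨x, 11⟩ ∈ ⟦near⟧} = {1, 2, 4, 5, 6}
⟦which 7 blocked⟧ = {x : ⟨7, x⟩ ∈ ⟦blocked⟧} = {1, 2, 3, 4, 6, 9, 11}
⟦ring⟧ = {1, 3, 4, 5, 6, 7, 8, 9, 11}
… ∩ ⟦near 11⟧ = {1, 3, 4, 5, 6, 7, 8, 9, 11} ∩ {1, 2, 4, 5, 6} = {1, 4, 5, 6}
… ∩ ⟦which 7 blocked⟧ = {1, 4, 5, 6} ∩ {1, 2, 3, 4, 6, 9, 11} = {1, 4, 6}
So ⟦ring near 11 which 7 blocked⟧ = {1, 4, 6}.

{1, 4, 6}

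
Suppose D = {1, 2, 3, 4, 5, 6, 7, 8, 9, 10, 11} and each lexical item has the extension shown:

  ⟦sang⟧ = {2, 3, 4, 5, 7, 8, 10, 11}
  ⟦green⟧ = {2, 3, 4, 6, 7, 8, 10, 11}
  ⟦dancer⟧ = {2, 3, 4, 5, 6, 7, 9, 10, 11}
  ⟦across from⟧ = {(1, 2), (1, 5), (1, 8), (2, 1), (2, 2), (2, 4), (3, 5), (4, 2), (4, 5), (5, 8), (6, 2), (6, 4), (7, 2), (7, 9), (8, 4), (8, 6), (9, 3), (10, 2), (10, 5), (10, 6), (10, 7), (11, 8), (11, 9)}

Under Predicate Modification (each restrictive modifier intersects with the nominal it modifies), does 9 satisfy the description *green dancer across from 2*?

no

⟦across from 2⟧ = {x : ⟨x, 2⟩ ∈ ⟦across from⟧} = {1, 2, 4, 6, 7, 10}
⟦dancer⟧ = {2, 3, 4, 5, 6, 7, 9, 10, 11}
… ∩ ⟦across from 2⟧ = {2, 3, 4, 5, 6, 7, 9, 10, 11} ∩ {1, 2, 4, 6, 7, 10} = {2, 4, 6, 7, 10}
… ∩ ⟦green⟧ = {2, 4, 6, 7, 10} ∩ {2, 3, 4, 6, 7, 8, 10, 11} = {2, 4, 6, 7, 10}
⟦green dancer across from 2⟧ = {2, 4, 6, 7, 10}; 9 ∉ this set.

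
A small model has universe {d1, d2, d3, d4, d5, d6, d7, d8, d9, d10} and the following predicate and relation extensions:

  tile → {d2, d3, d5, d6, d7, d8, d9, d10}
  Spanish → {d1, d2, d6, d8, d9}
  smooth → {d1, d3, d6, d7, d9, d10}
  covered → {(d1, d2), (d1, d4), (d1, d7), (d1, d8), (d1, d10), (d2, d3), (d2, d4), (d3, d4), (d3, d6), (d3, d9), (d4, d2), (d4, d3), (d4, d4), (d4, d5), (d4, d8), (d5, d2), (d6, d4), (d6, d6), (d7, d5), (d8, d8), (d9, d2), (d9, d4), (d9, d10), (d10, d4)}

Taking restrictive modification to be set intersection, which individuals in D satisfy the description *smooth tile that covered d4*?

⟦that covered d4⟧ = {x : ⟨x, d4⟩ ∈ ⟦covered⟧} = {d1, d2, d3, d4, d6, d9, d10}
⟦tile⟧ = {d2, d3, d5, d6, d7, d8, d9, d10}
… ∩ ⟦that covered d4⟧ = {d2, d3, d5, d6, d7, d8, d9, d10} ∩ {d1, d2, d3, d4, d6, d9, d10} = {d2, d3, d6, d9, d10}
… ∩ ⟦smooth⟧ = {d2, d3, d6, d9, d10} ∩ {d1, d3, d6, d7, d9, d10} = {d3, d6, d9, d10}
So ⟦smooth tile that covered d4⟧ = {d3, d6, d9, d10}.

{d3, d6, d9, d10}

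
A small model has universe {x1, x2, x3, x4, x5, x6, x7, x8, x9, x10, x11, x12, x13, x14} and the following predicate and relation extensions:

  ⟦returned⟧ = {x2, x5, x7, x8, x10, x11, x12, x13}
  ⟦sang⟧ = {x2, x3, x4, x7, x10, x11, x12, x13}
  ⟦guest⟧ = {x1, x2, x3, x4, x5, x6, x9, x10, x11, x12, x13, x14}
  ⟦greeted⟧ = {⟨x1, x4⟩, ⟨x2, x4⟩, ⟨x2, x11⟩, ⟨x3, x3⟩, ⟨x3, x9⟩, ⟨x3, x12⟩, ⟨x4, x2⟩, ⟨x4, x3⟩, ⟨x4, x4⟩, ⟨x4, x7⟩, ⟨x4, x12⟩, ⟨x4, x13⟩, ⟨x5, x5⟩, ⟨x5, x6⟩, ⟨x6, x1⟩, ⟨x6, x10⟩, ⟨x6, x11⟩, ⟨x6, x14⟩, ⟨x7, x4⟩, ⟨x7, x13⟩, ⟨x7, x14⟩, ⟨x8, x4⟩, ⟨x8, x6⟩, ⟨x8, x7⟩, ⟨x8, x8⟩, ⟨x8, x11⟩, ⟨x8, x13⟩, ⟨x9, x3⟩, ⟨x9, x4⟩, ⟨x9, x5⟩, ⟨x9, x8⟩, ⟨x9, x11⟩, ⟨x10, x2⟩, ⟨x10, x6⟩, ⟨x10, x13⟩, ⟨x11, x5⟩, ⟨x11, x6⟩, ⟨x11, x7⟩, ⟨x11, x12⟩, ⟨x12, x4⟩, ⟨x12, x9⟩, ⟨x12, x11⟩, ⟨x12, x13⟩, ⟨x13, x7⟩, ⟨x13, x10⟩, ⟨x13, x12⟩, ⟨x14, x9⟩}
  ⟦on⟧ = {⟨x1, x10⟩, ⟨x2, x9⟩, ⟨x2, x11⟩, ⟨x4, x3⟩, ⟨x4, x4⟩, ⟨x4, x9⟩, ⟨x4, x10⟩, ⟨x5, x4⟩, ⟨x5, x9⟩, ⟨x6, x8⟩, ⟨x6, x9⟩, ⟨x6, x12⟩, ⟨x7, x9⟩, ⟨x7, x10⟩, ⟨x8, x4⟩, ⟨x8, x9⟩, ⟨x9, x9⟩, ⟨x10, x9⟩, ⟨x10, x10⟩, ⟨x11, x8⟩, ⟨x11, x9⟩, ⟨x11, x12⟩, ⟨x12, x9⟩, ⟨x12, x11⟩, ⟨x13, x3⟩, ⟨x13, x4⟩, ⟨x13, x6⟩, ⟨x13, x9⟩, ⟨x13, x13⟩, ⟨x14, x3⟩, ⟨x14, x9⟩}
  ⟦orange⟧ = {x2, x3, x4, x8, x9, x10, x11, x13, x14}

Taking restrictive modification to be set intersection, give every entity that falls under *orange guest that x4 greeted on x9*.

{x2, x4, x13}

⟦that x4 greeted⟧ = {x : ⟨x4, x⟩ ∈ ⟦greeted⟧} = {x2, x3, x4, x7, x12, x13}
⟦on x9⟧ = {x : ⟨x, x9⟩ ∈ ⟦on⟧} = {x2, x4, x5, x6, x7, x8, x9, x10, x11, x12, x13, x14}
⟦guest⟧ = {x1, x2, x3, x4, x5, x6, x9, x10, x11, x12, x13, x14}
… ∩ ⟦that x4 greeted⟧ = {x1, x2, x3, x4, x5, x6, x9, x10, x11, x12, x13, x14} ∩ {x2, x3, x4, x7, x12, x13} = {x2, x3, x4, x12, x13}
… ∩ ⟦on x9⟧ = {x2, x3, x4, x12, x13} ∩ {x2, x4, x5, x6, x7, x8, x9, x10, x11, x12, x13, x14} = {x2, x4, x12, x13}
… ∩ ⟦orange⟧ = {x2, x4, x12, x13} ∩ {x2, x3, x4, x8, x9, x10, x11, x13, x14} = {x2, x4, x13}
So ⟦orange guest that x4 greeted on x9⟧ = {x2, x4, x13}.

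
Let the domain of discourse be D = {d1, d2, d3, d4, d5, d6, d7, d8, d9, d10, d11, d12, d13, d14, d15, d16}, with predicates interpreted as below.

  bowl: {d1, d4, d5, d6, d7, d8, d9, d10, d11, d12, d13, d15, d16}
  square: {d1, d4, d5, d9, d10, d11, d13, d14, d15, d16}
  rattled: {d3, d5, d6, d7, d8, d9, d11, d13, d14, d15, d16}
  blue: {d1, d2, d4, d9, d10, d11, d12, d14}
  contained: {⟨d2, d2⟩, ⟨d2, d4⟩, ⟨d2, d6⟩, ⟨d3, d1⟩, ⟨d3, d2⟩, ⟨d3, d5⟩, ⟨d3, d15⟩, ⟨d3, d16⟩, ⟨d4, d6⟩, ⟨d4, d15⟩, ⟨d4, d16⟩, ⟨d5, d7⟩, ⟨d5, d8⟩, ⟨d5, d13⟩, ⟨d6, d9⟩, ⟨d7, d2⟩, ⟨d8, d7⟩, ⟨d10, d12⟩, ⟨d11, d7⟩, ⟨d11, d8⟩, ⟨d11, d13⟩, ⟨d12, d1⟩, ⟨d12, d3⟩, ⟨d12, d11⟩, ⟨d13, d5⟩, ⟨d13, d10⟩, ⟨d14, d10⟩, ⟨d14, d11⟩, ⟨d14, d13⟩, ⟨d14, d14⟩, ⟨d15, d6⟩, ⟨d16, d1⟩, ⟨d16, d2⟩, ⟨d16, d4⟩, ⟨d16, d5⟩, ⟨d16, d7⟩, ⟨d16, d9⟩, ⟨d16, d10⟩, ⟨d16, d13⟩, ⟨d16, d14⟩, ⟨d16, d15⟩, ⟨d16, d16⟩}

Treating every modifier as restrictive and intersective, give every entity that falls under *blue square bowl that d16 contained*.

{d1, d4, d9, d10}

⟦that d16 contained⟧ = {x : ⟨d16, x⟩ ∈ ⟦contained⟧} = {d1, d2, d4, d5, d7, d9, d10, d13, d14, d15, d16}
⟦bowl⟧ = {d1, d4, d5, d6, d7, d8, d9, d10, d11, d12, d13, d15, d16}
… ∩ ⟦that d16 contained⟧ = {d1, d4, d5, d6, d7, d8, d9, d10, d11, d12, d13, d15, d16} ∩ {d1, d2, d4, d5, d7, d9, d10, d13, d14, d15, d16} = {d1, d4, d5, d7, d9, d10, d13, d15, d16}
… ∩ ⟦blue⟧ = {d1, d4, d5, d7, d9, d10, d13, d15, d16} ∩ {d1, d2, d4, d9, d10, d11, d12, d14} = {d1, d4, d9, d10}
… ∩ ⟦square⟧ = {d1, d4, d9, d10} ∩ {d1, d4, d5, d9, d10, d11, d13, d14, d15, d16} = {d1, d4, d9, d10}
So ⟦blue square bowl that d16 contained⟧ = {d1, d4, d9, d10}.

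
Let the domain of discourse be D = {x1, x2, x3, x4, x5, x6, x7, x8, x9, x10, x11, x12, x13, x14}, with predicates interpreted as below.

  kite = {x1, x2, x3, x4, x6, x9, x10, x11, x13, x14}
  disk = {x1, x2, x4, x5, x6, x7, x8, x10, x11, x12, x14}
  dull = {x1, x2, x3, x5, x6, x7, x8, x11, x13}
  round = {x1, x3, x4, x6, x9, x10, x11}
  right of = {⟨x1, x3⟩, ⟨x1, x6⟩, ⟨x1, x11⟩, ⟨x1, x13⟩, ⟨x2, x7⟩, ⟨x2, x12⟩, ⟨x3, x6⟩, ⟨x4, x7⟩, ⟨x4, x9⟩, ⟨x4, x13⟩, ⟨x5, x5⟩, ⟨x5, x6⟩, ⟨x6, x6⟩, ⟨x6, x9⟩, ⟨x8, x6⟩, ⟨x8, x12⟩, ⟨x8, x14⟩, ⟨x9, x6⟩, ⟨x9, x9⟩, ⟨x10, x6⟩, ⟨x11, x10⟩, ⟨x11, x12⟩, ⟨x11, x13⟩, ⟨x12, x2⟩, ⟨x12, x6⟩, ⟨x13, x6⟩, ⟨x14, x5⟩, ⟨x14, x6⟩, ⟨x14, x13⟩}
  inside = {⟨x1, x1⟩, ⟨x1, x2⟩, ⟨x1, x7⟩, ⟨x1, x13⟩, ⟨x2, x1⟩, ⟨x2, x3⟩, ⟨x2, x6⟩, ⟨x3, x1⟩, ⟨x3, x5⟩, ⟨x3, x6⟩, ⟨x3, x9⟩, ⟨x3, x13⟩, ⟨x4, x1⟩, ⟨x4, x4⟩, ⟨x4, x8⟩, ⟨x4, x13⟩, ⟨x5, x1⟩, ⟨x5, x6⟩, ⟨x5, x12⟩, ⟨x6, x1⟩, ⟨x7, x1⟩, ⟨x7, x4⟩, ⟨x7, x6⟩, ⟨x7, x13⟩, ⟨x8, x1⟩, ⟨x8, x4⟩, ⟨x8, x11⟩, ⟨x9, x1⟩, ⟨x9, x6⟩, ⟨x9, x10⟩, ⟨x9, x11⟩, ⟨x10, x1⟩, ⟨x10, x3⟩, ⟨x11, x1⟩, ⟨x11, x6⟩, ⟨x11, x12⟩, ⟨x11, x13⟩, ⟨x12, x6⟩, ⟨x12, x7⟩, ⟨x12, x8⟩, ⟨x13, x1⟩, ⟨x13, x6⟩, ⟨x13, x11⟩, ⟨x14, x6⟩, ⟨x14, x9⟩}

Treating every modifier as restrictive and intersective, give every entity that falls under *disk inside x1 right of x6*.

⟦inside x1⟧ = {x : ⟨x, x1⟩ ∈ ⟦inside⟧} = {x1, x2, x3, x4, x5, x6, x7, x8, x9, x10, x11, x13}
⟦right of x6⟧ = {x : ⟨x, x6⟩ ∈ ⟦right of⟧} = {x1, x3, x5, x6, x8, x9, x10, x12, x13, x14}
⟦disk⟧ = {x1, x2, x4, x5, x6, x7, x8, x10, x11, x12, x14}
… ∩ ⟦inside x1⟧ = {x1, x2, x4, x5, x6, x7, x8, x10, x11, x12, x14} ∩ {x1, x2, x3, x4, x5, x6, x7, x8, x9, x10, x11, x13} = {x1, x2, x4, x5, x6, x7, x8, x10, x11}
… ∩ ⟦right of x6⟧ = {x1, x2, x4, x5, x6, x7, x8, x10, x11} ∩ {x1, x3, x5, x6, x8, x9, x10, x12, x13, x14} = {x1, x5, x6, x8, x10}
So ⟦disk inside x1 right of x6⟧ = {x1, x5, x6, x8, x10}.

{x1, x5, x6, x8, x10}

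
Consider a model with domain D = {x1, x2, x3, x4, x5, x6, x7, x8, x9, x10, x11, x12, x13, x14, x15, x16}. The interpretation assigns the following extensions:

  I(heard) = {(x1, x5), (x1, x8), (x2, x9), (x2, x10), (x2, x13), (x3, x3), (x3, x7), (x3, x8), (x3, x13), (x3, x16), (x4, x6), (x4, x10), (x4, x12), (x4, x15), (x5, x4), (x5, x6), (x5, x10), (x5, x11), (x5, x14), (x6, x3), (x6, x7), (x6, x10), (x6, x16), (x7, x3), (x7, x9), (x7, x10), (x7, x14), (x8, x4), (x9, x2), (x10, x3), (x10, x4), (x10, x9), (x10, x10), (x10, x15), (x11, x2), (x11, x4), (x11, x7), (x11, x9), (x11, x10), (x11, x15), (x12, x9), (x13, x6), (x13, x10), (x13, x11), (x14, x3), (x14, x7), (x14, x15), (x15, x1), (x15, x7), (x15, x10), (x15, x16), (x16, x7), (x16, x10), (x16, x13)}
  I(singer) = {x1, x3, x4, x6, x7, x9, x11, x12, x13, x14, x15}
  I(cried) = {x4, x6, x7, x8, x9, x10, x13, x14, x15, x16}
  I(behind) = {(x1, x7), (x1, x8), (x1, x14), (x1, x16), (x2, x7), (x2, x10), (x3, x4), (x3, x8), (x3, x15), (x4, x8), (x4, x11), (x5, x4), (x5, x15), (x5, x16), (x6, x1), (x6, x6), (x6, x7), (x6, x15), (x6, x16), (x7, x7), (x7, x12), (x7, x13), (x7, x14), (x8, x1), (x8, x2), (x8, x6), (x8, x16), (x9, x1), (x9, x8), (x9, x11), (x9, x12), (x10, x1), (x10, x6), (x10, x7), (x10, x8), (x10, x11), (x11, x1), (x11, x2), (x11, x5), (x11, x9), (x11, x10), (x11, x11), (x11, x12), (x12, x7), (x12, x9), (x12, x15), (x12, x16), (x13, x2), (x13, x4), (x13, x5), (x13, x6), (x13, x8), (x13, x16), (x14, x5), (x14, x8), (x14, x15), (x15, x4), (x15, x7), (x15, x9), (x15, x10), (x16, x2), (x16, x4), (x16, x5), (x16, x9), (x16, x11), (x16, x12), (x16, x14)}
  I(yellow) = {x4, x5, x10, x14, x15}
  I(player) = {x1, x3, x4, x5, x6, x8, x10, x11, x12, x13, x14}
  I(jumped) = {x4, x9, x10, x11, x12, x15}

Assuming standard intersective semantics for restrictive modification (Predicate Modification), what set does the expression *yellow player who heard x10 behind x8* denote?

⟦who heard x10⟧ = {x : ⟨x, x10⟩ ∈ ⟦heard⟧} = {x2, x4, x5, x6, x7, x10, x11, x13, x15, x16}
⟦behind x8⟧ = {x : ⟨x, x8⟩ ∈ ⟦behind⟧} = {x1, x3, x4, x9, x10, x13, x14}
⟦player⟧ = {x1, x3, x4, x5, x6, x8, x10, x11, x12, x13, x14}
… ∩ ⟦who heard x10⟧ = {x1, x3, x4, x5, x6, x8, x10, x11, x12, x13, x14} ∩ {x2, x4, x5, x6, x7, x10, x11, x13, x15, x16} = {x4, x5, x6, x10, x11, x13}
… ∩ ⟦behind x8⟧ = {x4, x5, x6, x10, x11, x13} ∩ {x1, x3, x4, x9, x10, x13, x14} = {x4, x10, x13}
… ∩ ⟦yellow⟧ = {x4, x10, x13} ∩ {x4, x5, x10, x14, x15} = {x4, x10}
So ⟦yellow player who heard x10 behind x8⟧ = {x4, x10}.

{x4, x10}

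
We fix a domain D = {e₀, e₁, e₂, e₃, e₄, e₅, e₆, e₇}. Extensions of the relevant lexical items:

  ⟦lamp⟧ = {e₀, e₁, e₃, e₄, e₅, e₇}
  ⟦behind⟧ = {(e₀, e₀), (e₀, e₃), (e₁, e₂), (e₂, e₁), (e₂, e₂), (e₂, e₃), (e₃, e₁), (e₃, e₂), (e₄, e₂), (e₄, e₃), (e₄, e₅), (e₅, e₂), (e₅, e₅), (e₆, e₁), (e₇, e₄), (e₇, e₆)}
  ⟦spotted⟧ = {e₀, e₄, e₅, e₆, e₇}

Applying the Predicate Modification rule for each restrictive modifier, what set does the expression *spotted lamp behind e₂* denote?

⟦behind e₂⟧ = {x : ⟨x, e₂⟩ ∈ ⟦behind⟧} = {e₁, e₂, e₃, e₄, e₅}
⟦lamp⟧ = {e₀, e₁, e₃, e₄, e₅, e₇}
… ∩ ⟦behind e₂⟧ = {e₀, e₁, e₃, e₄, e₅, e₇} ∩ {e₁, e₂, e₃, e₄, e₅} = {e₁, e₃, e₄, e₅}
… ∩ ⟦spotted⟧ = {e₁, e₃, e₄, e₅} ∩ {e₀, e₄, e₅, e₆, e₇} = {e₄, e₅}
So ⟦spotted lamp behind e₂⟧ = {e₄, e₅}.

{e₄, e₅}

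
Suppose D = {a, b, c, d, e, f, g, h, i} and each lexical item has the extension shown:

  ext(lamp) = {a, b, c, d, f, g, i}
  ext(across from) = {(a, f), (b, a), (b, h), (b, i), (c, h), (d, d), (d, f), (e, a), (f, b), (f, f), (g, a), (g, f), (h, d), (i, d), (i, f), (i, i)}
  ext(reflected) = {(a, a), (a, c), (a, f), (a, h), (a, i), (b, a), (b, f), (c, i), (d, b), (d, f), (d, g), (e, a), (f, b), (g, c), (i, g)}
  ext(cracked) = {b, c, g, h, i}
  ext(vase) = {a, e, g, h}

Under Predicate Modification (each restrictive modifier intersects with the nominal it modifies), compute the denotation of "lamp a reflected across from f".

⟦a reflected⟧ = {x : ⟨a, x⟩ ∈ ⟦reflected⟧} = {a, c, f, h, i}
⟦across from f⟧ = {x : ⟨x, f⟩ ∈ ⟦across from⟧} = {a, d, f, g, i}
⟦lamp⟧ = {a, b, c, d, f, g, i}
… ∩ ⟦a reflected⟧ = {a, b, c, d, f, g, i} ∩ {a, c, f, h, i} = {a, c, f, i}
… ∩ ⟦across from f⟧ = {a, c, f, i} ∩ {a, d, f, g, i} = {a, f, i}
So ⟦lamp a reflected across from f⟧ = {a, f, i}.

{a, f, i}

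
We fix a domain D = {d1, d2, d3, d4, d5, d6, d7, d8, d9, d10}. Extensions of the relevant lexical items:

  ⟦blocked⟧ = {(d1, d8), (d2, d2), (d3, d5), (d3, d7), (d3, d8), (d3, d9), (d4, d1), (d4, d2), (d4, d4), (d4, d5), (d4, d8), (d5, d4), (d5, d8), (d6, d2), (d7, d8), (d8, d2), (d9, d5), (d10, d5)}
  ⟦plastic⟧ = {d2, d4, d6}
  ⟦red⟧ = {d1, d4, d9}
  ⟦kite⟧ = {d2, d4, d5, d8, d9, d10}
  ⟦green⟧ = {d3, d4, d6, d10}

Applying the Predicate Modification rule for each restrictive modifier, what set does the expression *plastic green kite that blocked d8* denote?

⟦that blocked d8⟧ = {x : ⟨x, d8⟩ ∈ ⟦blocked⟧} = {d1, d3, d4, d5, d7}
⟦kite⟧ = {d2, d4, d5, d8, d9, d10}
… ∩ ⟦that blocked d8⟧ = {d2, d4, d5, d8, d9, d10} ∩ {d1, d3, d4, d5, d7} = {d4, d5}
… ∩ ⟦plastic⟧ = {d4, d5} ∩ {d2, d4, d6} = {d4}
… ∩ ⟦green⟧ = {d4} ∩ {d3, d4, d6, d10} = {d4}
So ⟦plastic green kite that blocked d8⟧ = {d4}.

{d4}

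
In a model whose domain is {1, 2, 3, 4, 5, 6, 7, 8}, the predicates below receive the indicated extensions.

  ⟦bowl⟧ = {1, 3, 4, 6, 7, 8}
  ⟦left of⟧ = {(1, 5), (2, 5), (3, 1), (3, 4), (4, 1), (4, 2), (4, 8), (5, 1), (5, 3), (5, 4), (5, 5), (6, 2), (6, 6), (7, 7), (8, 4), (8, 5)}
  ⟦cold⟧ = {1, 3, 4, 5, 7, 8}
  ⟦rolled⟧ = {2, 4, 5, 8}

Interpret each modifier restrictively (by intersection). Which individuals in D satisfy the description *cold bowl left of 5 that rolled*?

{8}

⟦left of 5⟧ = {x : ⟨x, 5⟩ ∈ ⟦left of⟧} = {1, 2, 5, 8}
⟦that rolled⟧ = ⟦rolled⟧ = {2, 4, 5, 8}
⟦bowl⟧ = {1, 3, 4, 6, 7, 8}
… ∩ ⟦left of 5⟧ = {1, 3, 4, 6, 7, 8} ∩ {1, 2, 5, 8} = {1, 8}
… ∩ ⟦that rolled⟧ = {1, 8} ∩ {2, 4, 5, 8} = {8}
… ∩ ⟦cold⟧ = {8} ∩ {1, 3, 4, 5, 7, 8} = {8}
So ⟦cold bowl left of 5 that rolled⟧ = {8}.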